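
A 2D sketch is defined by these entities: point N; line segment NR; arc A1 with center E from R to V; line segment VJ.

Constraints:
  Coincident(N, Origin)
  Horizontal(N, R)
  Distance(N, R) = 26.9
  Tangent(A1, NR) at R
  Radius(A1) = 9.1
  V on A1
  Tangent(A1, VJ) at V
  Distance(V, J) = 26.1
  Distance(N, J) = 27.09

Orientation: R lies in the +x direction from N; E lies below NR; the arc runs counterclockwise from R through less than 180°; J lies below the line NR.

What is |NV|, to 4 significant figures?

19.64

Checks: |EV| = 9.100 ✓; ∠(EV, VJ) = 90.00° ✓; |VJ| = 26.10 ✓; |NJ| = 27.09 ✓.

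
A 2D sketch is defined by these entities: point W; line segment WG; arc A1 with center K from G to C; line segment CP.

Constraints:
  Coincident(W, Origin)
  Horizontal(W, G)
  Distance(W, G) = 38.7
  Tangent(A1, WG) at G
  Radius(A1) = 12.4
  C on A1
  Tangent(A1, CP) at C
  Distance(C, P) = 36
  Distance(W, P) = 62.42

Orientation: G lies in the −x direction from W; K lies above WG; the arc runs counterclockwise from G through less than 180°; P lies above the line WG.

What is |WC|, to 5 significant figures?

31.123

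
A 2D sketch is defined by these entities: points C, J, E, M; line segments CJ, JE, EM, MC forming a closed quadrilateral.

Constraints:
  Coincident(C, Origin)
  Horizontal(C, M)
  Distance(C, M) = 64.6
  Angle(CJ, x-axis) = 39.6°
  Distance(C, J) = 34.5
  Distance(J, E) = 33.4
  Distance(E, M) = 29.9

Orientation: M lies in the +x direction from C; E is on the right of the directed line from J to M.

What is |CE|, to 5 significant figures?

37.730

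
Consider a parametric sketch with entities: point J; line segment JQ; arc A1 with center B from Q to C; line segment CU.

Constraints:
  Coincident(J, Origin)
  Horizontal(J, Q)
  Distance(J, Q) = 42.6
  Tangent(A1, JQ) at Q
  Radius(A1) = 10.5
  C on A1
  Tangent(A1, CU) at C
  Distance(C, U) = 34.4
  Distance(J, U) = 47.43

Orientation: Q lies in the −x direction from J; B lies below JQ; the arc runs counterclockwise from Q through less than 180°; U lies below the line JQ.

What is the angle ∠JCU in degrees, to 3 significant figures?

61.7°

Checks: J = (0.00, 0.00) ✓; |BC| = 10.50 ✓; ∠(BC, CU) = 90.00° ✓; |CU| = 34.40 ✓; |JU| = 47.43 ✓.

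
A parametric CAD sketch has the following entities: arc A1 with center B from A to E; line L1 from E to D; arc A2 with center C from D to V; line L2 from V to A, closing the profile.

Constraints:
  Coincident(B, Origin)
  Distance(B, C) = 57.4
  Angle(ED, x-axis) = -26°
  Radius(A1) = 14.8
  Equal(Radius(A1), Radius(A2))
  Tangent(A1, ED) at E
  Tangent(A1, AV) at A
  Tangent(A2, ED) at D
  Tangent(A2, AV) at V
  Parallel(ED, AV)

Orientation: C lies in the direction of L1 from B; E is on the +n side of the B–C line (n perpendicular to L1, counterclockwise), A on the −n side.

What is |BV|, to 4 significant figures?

59.28

The slot axis is L1's direction at -26.0°, so u = (cos -26.0°, sin -26.0°) = (0.8988, -0.4384) and n = (−sin -26.0°, cos -26.0°) = (0.4384, 0.8988). B is at the origin and C lies 57.4 along u from B, so C = 57.4·u = (51.59, -25.16). Tangency of A1 to both parallel lines with radius 14.8 puts E and A at B ± 14.8·n: E = (6.488, 13.30), A = (-6.488, -13.30). Equal radii place D and V the same way about C: D = C + 14.8·n = (58.08, -11.86), V = C − 14.8·n = (45.10, -38.46). Then |BV| = |V − B| = 59.28.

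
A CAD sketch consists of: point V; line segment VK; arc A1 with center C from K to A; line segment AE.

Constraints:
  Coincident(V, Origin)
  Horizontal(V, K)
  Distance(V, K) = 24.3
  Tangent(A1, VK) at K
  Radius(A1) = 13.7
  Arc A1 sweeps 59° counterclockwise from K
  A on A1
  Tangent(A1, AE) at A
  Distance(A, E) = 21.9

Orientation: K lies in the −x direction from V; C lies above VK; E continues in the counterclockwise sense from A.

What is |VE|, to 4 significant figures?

25.45

On A1, K sits at bearing -90° from C; a 59° counterclockwise sweep puts A at bearing -31°, so A = C + 13.7·(cos -31°, sin -31°) = (-12.56, 6.644). The tangent condition forces CA to be normal to AE, so AE runs along (−sin -31°, cos -31°); with |AE| = 21.9, E = (-1.277, 25.42). Then |VE| = |E − V| = 25.45.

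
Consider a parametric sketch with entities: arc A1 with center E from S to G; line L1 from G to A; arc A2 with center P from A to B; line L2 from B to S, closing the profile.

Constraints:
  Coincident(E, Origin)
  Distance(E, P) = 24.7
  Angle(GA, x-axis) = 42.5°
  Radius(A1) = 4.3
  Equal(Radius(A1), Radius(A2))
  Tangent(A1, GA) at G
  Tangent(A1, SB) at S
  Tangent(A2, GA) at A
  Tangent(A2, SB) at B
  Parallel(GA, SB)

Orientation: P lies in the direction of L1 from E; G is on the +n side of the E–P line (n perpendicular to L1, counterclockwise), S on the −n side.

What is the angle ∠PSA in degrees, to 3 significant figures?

9.32°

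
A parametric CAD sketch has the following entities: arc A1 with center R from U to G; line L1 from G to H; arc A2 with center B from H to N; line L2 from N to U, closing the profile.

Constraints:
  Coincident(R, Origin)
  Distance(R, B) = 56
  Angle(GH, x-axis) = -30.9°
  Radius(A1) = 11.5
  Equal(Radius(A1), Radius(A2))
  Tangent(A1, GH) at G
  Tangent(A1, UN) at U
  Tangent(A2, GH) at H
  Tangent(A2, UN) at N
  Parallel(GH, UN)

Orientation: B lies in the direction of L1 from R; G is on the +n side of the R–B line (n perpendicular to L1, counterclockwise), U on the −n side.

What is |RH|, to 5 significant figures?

57.169

Tangency of A1 to both parallel lines with radius 11.5 puts G and U at R ± 11.5·n: G = (5.9057, 9.8677), U = (-5.9057, -9.8677). Equal radii place H and N the same way about B: H = B + 11.5·n = (53.957, -18.891), N = B − 11.5·n = (42.146, -38.626). Then |RH| = |H − R| = 57.169.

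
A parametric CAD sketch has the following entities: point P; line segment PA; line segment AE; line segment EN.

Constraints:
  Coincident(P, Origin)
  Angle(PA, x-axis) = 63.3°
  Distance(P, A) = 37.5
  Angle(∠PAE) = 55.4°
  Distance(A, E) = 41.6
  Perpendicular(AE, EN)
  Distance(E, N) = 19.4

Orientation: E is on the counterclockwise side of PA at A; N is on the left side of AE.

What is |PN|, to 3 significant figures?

23.3

P is at the origin; PA runs at 63.3° with length 37.5, so A = 37.5·(cos 63.3°, sin 63.3°) = (16.8, 33.5). ∠PAE = 55.4°, so AE runs at 63.3° + (180° − 55.4°) = 188° from the x-axis; with |AE| = 41.6, E = A + 41.6·(cos 188°, sin 188°) = (-24.4, 27.8). AE ⟂ EN; with |EN| = 19.4 on the left of AE, N = E + 19.4·(0.137, -0.991) = (-21.7, 8.57). Then |PN| = |N − P| = 23.3.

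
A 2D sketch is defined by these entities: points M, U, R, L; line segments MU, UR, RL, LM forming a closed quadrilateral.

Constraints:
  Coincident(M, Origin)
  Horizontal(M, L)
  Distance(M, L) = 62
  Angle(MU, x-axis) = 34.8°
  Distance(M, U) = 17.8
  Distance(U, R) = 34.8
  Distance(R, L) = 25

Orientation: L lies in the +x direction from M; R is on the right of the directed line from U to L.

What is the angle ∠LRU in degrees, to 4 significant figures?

107.1°

Checks: |UR| = 34.80 ✓; |RL| = 25.00 ✓.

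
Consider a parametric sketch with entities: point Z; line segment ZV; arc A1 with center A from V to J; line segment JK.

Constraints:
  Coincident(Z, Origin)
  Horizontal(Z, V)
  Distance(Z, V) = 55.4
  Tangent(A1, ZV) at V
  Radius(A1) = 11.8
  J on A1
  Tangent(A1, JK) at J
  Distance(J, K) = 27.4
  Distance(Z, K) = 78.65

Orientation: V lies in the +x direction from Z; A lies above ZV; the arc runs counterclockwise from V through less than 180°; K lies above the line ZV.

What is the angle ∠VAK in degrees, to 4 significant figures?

153.9°

Checks: |AJ| = 11.80 ✓; ∠(AJ, JK) = 90.00° ✓; |JK| = 27.40 ✓; |ZK| = 78.65 ✓.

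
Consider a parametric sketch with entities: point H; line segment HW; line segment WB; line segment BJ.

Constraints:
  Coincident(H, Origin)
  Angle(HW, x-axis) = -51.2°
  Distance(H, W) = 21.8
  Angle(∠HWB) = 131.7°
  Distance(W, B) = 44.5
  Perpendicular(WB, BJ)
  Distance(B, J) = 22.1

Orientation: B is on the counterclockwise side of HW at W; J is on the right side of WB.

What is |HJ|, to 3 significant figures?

70.4

∠HWB = 131.7°, so WB runs at -51.2° + (180° − 131.7°) = -2.90° from the x-axis; with |WB| = 44.5, B = W + 44.5·(cos -2.90°, sin -2.90°) = (58.1, -19.2). The perpendicularity gives BJ at right angles to WB; with |BJ| = 22.1 on the right of WB, J = B + 22.1·(-0.0506, -0.999) = (57.0, -41.3). Then |HJ| = |J − H| = 70.4.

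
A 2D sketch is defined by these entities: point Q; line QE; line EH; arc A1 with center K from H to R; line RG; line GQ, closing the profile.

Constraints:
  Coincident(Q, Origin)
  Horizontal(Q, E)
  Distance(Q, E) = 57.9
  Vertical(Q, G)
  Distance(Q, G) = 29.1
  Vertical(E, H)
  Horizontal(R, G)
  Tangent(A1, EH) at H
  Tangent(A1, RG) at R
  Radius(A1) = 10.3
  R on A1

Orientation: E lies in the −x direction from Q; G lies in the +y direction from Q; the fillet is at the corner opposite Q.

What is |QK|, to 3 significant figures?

51.2

QG is vertical with |QG| = 29.1 and G on the +y side, so G = (0.00, 29.1). The virtual corner opposite Q is at (-57.9, 29.1). Since A1 is tangent to EH there, KH ⟂ EH and since A1 is tangent to RG there, KR ⟂ RG, with radius 10.3, so the center K sits 10.3 in from both sides at K = (-47.6, 18.8). Then |QK| = |K − Q| = 51.2.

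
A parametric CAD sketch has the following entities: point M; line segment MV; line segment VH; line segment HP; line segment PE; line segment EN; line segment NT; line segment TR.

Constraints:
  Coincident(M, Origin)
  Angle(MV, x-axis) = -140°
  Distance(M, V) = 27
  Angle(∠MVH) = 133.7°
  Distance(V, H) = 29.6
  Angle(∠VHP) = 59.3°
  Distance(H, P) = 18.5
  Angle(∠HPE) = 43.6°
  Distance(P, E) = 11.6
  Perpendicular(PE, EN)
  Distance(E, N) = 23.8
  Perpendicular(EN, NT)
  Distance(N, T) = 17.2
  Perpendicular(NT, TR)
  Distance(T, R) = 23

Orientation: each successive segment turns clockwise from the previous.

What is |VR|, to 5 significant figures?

30.677

EN is perpendicular to NT, so NT runs at 96.600°; with |NT| = 17.2, T = (-63.257, 3.4950). NT is perpendicular to TR, so TR runs at 6.6000°; with |TR| = 23.0, R = (-40.409, 6.1386). Then |VR| = |R − V| = 30.677.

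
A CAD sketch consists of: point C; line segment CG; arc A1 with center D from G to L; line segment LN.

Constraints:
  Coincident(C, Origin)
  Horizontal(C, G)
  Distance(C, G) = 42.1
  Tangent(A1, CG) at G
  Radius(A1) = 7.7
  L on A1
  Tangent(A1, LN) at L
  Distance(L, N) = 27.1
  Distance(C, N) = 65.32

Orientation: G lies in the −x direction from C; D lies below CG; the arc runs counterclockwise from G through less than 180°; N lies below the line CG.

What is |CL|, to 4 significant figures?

49.78

C is at the origin; CG is horizontal with |CG| = 42.1 and G on the −x side, so G = (-42.10, 0.000). The tangent condition forces DG to be normal to CG, so D = G + (0, -7.7) = (-42.10, -7.700). Since DL ⟂ LN (tangency), |DN| = √(7.7² + 27.1²) = 28.17 regardless of where L sits on A1. So N lies on both circle(C, 65.32) and circle(D, 28.17); the below-CG intersection is N = (-57.25, -31.45). L is the foot of the tangent from N: L = (-49.48, -5.492).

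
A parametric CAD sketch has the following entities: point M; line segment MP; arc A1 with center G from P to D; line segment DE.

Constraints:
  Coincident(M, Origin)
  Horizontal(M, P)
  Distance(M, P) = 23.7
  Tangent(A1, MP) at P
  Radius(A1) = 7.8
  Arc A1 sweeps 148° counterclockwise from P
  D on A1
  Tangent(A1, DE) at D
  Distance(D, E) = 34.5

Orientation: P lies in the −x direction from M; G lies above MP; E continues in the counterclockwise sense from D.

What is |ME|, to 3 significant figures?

58.8

On A1, P sits at bearing -90° from G; a 148° counterclockwise sweep puts D at bearing 58°, so D = G + 7.8·(cos 58°, sin 58°) = (-19.6, 14.4). Tangency of A1 to DE means the radius GD is perpendicular to DE, so DE runs along (−sin 58°, cos 58°); with |DE| = 34.5, E = (-48.8, 32.7). Then |ME| = |E − M| = 58.8.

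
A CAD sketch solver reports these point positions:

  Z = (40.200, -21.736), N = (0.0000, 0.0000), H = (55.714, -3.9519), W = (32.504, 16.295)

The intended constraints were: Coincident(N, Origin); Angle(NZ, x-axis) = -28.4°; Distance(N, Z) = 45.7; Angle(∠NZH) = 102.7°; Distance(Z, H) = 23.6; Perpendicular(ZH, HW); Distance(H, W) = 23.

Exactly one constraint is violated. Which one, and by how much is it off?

Distance(H, W) = 23 — off by 7.80.

N = (0.00, 0.00) ✓; NZ at -28.40° ✓; |NZ| = 45.70 ✓; ∠NZH = 102.7° ✓; |ZH| = 23.60 ✓; ∠(ZH, HW) = 90.00° ✓; |HW| = 30.80 ✗.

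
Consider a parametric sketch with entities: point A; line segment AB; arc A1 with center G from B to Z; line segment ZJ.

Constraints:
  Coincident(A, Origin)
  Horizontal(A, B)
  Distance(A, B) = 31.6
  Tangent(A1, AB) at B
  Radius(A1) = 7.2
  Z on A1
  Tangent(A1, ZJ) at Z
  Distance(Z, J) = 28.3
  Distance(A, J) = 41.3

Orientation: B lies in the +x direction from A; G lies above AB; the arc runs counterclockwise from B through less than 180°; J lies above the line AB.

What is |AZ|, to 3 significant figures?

39.2

Checks: |GZ| = 7.200 ✓; ∠(GZ, ZJ) = 90.00° ✓; |ZJ| = 28.30 ✓; |AJ| = 41.30 ✓.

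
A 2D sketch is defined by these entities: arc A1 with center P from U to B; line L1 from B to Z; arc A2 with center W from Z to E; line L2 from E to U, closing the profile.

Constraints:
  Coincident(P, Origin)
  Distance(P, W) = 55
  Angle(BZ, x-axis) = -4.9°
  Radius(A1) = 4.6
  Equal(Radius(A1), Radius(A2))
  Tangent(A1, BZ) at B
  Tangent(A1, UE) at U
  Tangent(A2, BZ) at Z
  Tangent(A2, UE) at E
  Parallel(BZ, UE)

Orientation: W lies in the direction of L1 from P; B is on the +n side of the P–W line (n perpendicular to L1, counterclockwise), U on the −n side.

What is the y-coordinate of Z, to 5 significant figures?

-0.11474

The slot axis is L1's direction at -4.9°, so u = (cos -4.9°, sin -4.9°) = (0.99635, -0.085417) and n = (−sin -4.9°, cos -4.9°) = (0.085417, 0.99635). P is at the origin and W lies 55.0 along u from P, so W = 55.0·u = (54.799, -4.6979). Tangency of A1 to both parallel lines with radius 4.6 puts B and U at P ± 4.6·n: B = (0.39292, 4.5832), U = (-0.39292, -4.5832). Equal radii place Z and E the same way about W: Z = W + 4.6·n = (55.192, -0.11474), E = W − 4.6·n = (54.406, -9.2811). So Z.y = -0.11474.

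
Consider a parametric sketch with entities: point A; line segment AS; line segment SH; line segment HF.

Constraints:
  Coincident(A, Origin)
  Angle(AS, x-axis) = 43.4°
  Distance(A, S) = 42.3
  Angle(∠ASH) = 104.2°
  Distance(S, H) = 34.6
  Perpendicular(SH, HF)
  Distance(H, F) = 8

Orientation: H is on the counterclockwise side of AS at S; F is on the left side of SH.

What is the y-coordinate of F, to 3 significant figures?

55.4

A is at the origin; AS runs at 43.4° with length 42.3, so S = 42.3·(cos 43.4°, sin 43.4°) = (30.7, 29.1). ∠ASH = 104.2°, so SH runs at 43.4° + (180° − 104.2°) = 119° from the x-axis; with |SH| = 34.6, H = S + 34.6·(cos 119°, sin 119°) = (13.9, 59.3). SH ⟂ HF; with |HF| = 8.0 on the left of SH, F = H + 8.0·(-0.873, -0.488) = (6.87, 55.4). So F.y = 55.4.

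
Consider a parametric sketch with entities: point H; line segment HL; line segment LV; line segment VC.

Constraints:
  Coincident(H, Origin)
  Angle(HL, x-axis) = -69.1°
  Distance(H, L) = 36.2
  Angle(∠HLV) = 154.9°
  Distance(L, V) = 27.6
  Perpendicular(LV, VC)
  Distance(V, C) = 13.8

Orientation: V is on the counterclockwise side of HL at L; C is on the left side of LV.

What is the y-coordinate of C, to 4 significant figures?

-43.06

H is at the origin; HL runs at -69.1° with length 36.2, so L = 36.2·(cos -69.1°, sin -69.1°) = (12.91, -33.82). ∠HLV = 154.9°, so LV runs at -69.1° + (180° − 154.9°) = -44.00° from the x-axis; with |LV| = 27.6, V = L + 27.6·(cos -44.00°, sin -44.00°) = (32.77, -52.99). LV is perpendicular to VC; with |VC| = 13.8 on the left of LV, C = V + 13.8·(0.6947, 0.7193) = (42.35, -43.06). So C.y = -43.06.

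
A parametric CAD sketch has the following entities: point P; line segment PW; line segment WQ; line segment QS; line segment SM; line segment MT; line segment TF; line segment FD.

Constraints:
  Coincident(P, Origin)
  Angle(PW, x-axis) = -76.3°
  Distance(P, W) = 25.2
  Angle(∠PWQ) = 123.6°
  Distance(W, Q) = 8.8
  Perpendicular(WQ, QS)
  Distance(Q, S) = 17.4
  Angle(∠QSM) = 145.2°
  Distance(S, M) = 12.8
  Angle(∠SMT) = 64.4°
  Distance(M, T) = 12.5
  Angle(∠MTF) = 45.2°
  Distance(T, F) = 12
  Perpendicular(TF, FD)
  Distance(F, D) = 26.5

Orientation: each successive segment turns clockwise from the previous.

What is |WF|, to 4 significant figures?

21.34

∠SMT = 64.4° gives MT at -13.10° from the x-axis; with |MT| = 12.5, T = (-3.383, -9.487). ∠MTF = 45.2° gives TF at -147.9° from the x-axis; with |TF| = 12.0, F = (-13.55, -15.86). Then |WF| = |F − W| = 21.34.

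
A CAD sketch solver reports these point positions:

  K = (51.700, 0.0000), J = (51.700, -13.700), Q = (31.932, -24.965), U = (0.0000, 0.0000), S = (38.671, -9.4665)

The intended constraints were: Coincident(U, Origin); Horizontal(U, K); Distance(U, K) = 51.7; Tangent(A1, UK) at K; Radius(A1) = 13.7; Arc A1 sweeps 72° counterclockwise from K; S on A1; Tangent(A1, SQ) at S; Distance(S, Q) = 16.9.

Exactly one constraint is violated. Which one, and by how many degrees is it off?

Tangent(A1, SQ) at S — off by 5.50°.

U = (0.00, 0.00) ✓; U.y = 0.00, K.y = 0.00 ✓; |UK| = 51.70 ✓; ∠(JK, KU) = 90.00° ✓; |JK| = 13.70 ✓; bearing(J→S) − bearing(J→K) = 72.00° ✓; |JS| = 13.70 ✓; ∠(JS, SQ) = 95.50° ✗; |SQ| = 16.90 ✓.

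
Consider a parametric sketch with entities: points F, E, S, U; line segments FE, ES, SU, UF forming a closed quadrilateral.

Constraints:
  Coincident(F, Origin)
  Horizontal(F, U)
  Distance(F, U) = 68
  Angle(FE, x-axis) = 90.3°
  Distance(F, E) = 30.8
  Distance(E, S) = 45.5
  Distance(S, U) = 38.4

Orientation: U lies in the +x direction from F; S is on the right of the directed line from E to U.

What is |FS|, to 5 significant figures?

29.961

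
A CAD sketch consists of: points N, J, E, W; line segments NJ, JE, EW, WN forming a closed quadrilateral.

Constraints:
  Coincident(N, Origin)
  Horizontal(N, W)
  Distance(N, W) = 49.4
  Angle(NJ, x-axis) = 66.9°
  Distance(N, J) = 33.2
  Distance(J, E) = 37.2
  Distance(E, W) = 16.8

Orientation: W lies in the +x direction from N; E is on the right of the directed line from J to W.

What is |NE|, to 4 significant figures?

32.65

N is at the origin; N and W share the same y with |NW| = 49.4 and W in +x, so W = (49.4, 0). NJ runs at 66.9° with |NJ| = 33.2, so J = (13.03, 30.54). E is determined by |JE| = 37.2 and |EW| = 16.8 together: it lies at the intersection of circle(J, 37.2) and circle(W, 16.8). With |JW| = 47.49, the foot of the radical line on JW is 35.34 from J and the perpendicular offset is √(37.2² − 35.34²) = 11.60. Taking the right-of-JW solution: E = (32.63, -1.074).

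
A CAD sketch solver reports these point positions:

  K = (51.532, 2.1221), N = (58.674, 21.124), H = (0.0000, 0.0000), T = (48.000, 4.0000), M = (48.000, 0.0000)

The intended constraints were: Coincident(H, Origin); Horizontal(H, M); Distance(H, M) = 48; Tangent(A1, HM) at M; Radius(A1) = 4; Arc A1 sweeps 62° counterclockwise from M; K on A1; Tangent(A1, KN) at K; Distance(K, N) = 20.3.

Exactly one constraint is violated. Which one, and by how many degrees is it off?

Tangent(A1, KN) at K — off by 7.40°.

H = (0.00, 0.00) ✓; H.y = 0.00, M.y = 0.00 ✓; |HM| = 48.00 ✓; ∠(TM, MH) = 90.00° ✓; |TM| = 4.000 ✓; bearing(T→K) − bearing(T→M) = 62.00° ✓; |TK| = 4.000 ✓; ∠(TK, KN) = 82.60° ✗; |KN| = 20.30 ✓.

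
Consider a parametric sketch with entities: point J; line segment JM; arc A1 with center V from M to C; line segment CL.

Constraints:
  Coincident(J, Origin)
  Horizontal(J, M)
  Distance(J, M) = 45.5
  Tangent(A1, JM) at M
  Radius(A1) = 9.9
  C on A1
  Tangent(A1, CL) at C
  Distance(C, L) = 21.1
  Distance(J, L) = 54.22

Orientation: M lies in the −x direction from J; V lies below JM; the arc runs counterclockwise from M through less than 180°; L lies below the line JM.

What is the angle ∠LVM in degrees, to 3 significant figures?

174°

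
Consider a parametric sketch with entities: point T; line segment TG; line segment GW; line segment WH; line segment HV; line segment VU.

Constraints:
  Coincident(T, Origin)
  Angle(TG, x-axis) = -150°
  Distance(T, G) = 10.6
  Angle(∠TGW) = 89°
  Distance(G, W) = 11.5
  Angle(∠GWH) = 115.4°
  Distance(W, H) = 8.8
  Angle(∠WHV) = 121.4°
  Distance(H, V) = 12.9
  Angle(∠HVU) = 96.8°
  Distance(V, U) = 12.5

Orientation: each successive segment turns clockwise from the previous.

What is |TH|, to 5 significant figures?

15.320

T is at the origin; TG runs at -150.0° with length 10.6, so G = (-9.1799, -5.3000). ∠TGW = 89.0° gives GW at 119.00° from the x-axis; with |GW| = 11.5, W = (-14.755, 4.7581). ∠GWH = 115.4° gives WH at 54.400° from the x-axis; with |WH| = 8.8, H = (-9.6325, 11.913). Then |TH| = |H − T| = 15.320.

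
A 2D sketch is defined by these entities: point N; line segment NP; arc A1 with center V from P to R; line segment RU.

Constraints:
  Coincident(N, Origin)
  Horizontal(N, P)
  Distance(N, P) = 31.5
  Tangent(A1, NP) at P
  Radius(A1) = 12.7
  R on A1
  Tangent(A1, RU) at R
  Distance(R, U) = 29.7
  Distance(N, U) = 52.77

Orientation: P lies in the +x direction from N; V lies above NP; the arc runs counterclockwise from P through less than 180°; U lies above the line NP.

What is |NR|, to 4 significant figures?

46.58

Checks: |VP| = 12.70 ✓; |VR| = 12.70 ✓; ∠(VR, RU) = 90.00° ✓; |RU| = 29.70 ✓; |NU| = 52.77 ✓.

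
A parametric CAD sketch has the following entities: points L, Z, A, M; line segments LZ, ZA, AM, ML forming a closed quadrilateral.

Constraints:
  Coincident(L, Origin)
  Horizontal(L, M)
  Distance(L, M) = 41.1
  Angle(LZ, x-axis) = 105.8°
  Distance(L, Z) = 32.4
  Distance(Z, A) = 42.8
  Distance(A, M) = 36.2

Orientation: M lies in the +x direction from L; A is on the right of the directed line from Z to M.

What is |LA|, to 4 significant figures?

10.80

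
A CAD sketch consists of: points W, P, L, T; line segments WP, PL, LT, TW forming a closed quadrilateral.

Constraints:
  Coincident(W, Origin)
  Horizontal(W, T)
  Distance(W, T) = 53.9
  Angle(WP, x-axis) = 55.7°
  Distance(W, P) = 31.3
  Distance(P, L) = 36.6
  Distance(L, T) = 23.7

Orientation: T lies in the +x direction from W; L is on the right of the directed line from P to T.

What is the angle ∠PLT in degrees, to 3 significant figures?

92.7°

W is at the origin; W and T share the same y with |WT| = 53.9 and T in +x, so T = (53.9, 0). WP runs at 55.7° with |WP| = 31.3, so P = (17.6, 25.9). L is determined by |PL| = 36.6 and |LT| = 23.7 together: it lies at the intersection of circle(P, 36.6) and circle(T, 23.7). With |PT| = 44.5, the foot of the radical line on PT is 31.0 from P and the perpendicular offset is √(36.6² − 31.0²) = 19.5. Taking the right-of-PT solution: L = (31.6, -7.98).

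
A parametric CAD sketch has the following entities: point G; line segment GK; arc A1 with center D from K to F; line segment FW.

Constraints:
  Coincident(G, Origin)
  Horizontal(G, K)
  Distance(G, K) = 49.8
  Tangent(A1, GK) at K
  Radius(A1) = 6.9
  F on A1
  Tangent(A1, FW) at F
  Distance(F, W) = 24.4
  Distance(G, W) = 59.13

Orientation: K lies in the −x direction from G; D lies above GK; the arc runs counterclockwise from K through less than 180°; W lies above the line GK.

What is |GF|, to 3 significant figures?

44.0

Checks: |DF| = 6.900 ✓; ∠(DF, FW) = 90.00° ✓; |FW| = 24.40 ✓; |GW| = 59.13 ✓.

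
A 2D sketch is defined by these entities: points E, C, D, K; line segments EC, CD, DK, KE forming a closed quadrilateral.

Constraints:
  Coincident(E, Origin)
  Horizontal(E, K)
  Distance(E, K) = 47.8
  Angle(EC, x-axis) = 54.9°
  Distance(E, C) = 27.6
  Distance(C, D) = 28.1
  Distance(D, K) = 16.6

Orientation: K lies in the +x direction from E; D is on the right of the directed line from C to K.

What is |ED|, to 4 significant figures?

31.24

Checks: |EK| = 47.80 ✓; |EC| = 27.60 ✓; |CD| = 28.10 ✓; |DK| = 16.60 ✓.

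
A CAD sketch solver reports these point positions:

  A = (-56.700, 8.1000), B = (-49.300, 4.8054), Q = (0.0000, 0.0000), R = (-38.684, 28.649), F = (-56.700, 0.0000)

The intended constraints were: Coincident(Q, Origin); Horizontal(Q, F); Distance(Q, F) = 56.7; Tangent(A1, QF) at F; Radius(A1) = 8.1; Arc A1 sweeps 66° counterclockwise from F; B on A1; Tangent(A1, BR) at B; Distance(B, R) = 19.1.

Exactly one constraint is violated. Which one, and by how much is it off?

Distance(B, R) = 19.1 — off by 7.00.

Q = (0.00, 0.00) ✓; Q.y = 0.00, F.y = 0.00 ✓; |QF| = 56.70 ✓; ∠(AF, FQ) = 90.00° ✓; |AF| = 8.100 ✓; bearing(A→B) − bearing(A→F) = 66.00° ✓; |AB| = 8.100 ✓; ∠(AB, BR) = 90.00° ✓; |BR| = 26.10 ✗.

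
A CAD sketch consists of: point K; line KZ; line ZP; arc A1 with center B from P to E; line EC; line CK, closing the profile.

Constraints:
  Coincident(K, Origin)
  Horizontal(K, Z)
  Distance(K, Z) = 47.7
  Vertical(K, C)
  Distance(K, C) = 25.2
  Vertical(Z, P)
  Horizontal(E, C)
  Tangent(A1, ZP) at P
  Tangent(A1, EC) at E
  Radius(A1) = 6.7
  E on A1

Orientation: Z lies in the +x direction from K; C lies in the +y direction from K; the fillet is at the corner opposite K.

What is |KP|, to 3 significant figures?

51.2

The virtual corner opposite K is at (47.7, 25.2). Tangency of A1 to ZP means the radius BP is perpendicular to ZP and the tangent condition forces BE to be normal to EC, with radius 6.7, so the center B sits 6.7 in from both sides at B = (41.0, 18.5). That places the tangent points at P = (47.7, 18.5) on ZP and E = (41.0, 25.2) on EC. Then |KP| = |P − K| = 51.2.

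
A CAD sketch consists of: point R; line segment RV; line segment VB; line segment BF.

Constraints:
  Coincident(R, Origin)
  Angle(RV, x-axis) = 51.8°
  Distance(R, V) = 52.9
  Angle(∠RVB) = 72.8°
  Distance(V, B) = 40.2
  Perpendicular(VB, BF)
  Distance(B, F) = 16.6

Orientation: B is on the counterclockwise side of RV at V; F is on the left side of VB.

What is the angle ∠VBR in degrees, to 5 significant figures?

64.083°

R is at the origin; RV runs at 51.8° with length 52.9, so V = 52.9·(cos 51.8°, sin 51.8°) = (32.714, 41.572). ∠RVB = 72.8°, so VB runs at 51.8° + (180° − 72.8°) = 159.00° from the x-axis; with |VB| = 40.2, B = V + 40.2·(cos 159.00°, sin 159.00°) = (-4.8161, 55.978). Then cos ∠VBR = BV·BR / (|BV||BR|), giving 64.083°.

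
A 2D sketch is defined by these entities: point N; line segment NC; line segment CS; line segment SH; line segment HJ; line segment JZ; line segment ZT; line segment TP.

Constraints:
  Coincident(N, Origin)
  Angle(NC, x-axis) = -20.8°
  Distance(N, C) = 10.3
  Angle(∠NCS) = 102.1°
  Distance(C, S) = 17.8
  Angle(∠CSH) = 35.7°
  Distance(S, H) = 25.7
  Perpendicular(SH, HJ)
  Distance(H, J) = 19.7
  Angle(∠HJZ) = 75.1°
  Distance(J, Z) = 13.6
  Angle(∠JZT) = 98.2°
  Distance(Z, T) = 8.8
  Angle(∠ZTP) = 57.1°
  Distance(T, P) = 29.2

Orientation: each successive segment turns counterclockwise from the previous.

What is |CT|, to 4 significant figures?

3.051

∠HJZ = 75.1° gives JZ at 36.30° from the x-axis; with |JZ| = 13.6, Z = (13.52, -8.380). ∠JZT = 98.2° gives ZT at 118.1° from the x-axis; with |ZT| = 8.8, T = (9.373, -0.6174). Then |CT| = |T − C| = 3.051.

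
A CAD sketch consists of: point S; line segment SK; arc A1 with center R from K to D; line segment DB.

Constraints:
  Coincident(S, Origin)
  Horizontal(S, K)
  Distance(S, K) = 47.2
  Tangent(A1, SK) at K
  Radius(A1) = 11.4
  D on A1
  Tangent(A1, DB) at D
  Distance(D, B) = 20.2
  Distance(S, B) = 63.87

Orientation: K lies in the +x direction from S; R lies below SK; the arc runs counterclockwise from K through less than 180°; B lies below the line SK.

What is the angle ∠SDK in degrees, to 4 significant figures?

84.59°

Checks: |SK| = 47.20 ✓; |RD| = 11.40 ✓; ∠(RD, DB) = 90.00° ✓; |DB| = 20.20 ✓; |SB| = 63.87 ✓.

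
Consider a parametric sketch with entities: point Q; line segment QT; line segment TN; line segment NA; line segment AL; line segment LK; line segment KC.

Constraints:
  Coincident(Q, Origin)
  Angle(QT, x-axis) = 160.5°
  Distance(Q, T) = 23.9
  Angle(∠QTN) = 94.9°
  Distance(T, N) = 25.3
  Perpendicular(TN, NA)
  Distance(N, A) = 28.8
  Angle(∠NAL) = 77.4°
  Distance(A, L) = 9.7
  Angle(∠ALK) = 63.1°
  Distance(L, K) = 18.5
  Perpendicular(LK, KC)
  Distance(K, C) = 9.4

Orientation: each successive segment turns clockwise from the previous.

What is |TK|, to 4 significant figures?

30.26

∠NAL = 77.4° gives AL at -117.2° from the x-axis; with |AL| = 9.7, L = (7.284, 16.57). ∠ALK = 63.1° gives LK at 125.9° from the x-axis; with |LK| = 18.5, K = (-3.563, 31.56). Then |TK| = |K − T| = 30.26.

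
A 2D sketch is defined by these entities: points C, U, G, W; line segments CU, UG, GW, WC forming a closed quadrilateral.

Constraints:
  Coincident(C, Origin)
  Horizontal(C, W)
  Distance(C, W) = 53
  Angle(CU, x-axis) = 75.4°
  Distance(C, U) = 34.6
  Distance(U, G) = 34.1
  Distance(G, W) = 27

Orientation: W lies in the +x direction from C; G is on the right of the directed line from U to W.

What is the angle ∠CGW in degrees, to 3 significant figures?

162°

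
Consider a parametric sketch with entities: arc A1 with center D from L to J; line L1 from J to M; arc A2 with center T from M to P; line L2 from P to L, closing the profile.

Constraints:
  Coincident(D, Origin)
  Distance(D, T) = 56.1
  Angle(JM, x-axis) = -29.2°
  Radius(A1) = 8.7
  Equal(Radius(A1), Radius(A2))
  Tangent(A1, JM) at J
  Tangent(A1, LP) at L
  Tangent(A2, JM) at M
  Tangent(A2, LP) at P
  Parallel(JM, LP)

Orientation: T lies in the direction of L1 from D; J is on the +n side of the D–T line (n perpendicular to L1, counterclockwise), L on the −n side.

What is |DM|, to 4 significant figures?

56.77

The slot axis is L1's direction at -29.2°, so u = (cos -29.2°, sin -29.2°) = (0.8729, -0.4879) and n = (−sin -29.2°, cos -29.2°) = (0.4879, 0.8729). D is at the origin and T lies 56.1 along u from D, so T = 56.1·u = (48.97, -27.37). Tangency of A1 to both parallel lines with radius 8.7 puts J and L at D ± 8.7·n: J = (4.244, 7.594), L = (-4.244, -7.594). Equal radii place M and P the same way about T: M = T + 8.7·n = (53.22, -19.77), P = T − 8.7·n = (44.73, -34.96). Then |DM| = |M − D| = 56.77.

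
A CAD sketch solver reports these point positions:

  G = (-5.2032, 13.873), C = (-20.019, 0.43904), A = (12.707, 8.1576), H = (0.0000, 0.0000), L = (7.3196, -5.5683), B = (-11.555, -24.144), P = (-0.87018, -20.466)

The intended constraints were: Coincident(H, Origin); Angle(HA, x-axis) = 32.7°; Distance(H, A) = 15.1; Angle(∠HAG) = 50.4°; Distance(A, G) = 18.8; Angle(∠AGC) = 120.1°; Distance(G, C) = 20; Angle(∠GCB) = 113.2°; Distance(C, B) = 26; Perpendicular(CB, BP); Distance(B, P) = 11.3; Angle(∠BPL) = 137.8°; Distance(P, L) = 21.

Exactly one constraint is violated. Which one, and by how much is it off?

Distance(P, L) = 21 — off by 4.00.

H = (0.00, 0.00) ✓; HA at 32.70° ✓; |HA| = 15.10 ✓; ∠HAG = 50.40° ✓; |AG| = 18.80 ✓; ∠AGC = 120.1° ✓; |GC| = 20.00 ✓; ∠GCB = 113.2° ✓; |CB| = 26.00 ✓; ∠(CB, BP) = 90.00° ✓; |BP| = 11.30 ✓; ∠BPL = 137.8° ✓; |PL| = 17.00 ✗.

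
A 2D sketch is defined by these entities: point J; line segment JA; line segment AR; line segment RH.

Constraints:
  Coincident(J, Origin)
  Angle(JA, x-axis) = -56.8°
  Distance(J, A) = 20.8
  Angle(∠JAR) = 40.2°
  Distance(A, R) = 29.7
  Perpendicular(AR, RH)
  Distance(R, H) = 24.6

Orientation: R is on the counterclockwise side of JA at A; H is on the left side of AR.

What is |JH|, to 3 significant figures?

17.8

J is at the origin; JA runs at -56.8° with length 20.8, so A = 20.8·(cos -56.8°, sin -56.8°) = (11.4, -17.4). ∠JAR = 40.2°, so AR runs at -56.8° + (180° − 40.2°) = 83.0° from the x-axis; with |AR| = 29.7, R = A + 29.7·(cos 83.0°, sin 83.0°) = (15.0, 12.1). AR is perpendicular to RH; with |RH| = 24.6 on the left of AR, H = R + 24.6·(-0.993, 0.122) = (-9.41, 15.1). Then |JH| = |H − J| = 17.8.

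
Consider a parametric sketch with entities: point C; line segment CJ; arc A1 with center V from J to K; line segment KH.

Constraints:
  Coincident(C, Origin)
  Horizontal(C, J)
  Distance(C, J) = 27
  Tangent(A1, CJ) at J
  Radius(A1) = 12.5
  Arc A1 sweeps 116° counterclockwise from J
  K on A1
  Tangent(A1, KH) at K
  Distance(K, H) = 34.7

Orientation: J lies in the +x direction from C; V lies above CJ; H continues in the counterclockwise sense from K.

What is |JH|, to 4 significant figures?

49.33

On A1, J sits at bearing -90° from V; a 116° counterclockwise sweep puts K at bearing 26°, so K = V + 12.5·(cos 26°, sin 26°) = (38.23, 17.98). A1 meets KH tangentially, so VK is at right angles to KH, so KH runs along (−sin 26°, cos 26°); with |KH| = 34.7, H = (23.02, 49.17). Then |JH| = |H − J| = 49.33.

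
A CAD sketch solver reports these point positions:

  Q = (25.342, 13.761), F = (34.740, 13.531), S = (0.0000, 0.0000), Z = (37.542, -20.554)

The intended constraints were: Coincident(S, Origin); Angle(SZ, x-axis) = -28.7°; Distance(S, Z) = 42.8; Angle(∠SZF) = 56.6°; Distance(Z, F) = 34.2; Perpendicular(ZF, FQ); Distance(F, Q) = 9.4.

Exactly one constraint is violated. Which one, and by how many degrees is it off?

Perpendicular(ZF, FQ) — off by 6.10°.

S = (0.00, 0.00) ✓; SZ at -28.70° ✓; |SZ| = 42.80 ✓; ∠SZF = 56.60° ✓; |ZF| = 34.20 ✓; ∠(ZF, FQ) = 83.90° ✗; |FQ| = 9.401 ✓.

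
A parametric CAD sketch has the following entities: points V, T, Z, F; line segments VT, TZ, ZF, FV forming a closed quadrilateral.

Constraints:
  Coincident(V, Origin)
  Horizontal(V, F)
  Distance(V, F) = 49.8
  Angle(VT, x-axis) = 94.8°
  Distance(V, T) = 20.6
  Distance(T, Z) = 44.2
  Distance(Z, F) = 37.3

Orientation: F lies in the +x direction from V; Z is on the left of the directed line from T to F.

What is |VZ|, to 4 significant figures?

53.54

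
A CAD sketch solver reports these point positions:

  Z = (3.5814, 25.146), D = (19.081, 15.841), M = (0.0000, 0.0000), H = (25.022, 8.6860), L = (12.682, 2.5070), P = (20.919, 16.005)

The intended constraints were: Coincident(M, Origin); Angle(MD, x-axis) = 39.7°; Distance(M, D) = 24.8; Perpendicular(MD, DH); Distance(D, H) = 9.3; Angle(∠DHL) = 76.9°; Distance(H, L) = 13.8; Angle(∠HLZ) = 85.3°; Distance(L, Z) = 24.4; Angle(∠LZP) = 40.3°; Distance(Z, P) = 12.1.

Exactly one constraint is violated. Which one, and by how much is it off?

Distance(Z, P) = 12.1 — off by 7.50.

M = (0.00, 0.00) ✓; MD at 39.70° ✓; |MD| = 24.80 ✓; ∠(MD, DH) = 90.00° ✓; |DH| = 9.300 ✓; ∠DHL = 76.89° ✓; |HL| = 13.80 ✓; ∠HLZ = 85.30° ✓; |LZ| = 24.40 ✓; ∠LZP = 40.30° ✓; |ZP| = 19.60 ✗.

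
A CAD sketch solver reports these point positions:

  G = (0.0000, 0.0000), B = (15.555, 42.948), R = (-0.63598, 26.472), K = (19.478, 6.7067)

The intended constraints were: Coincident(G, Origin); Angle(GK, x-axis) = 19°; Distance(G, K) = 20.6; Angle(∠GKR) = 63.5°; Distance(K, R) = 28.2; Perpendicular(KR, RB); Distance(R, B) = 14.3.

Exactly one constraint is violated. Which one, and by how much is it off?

Distance(R, B) = 14.3 — off by 8.80.

G = (0.00, 0.00) ✓; GK at 19.00° ✓; |GK| = 20.60 ✓; ∠GKR = 63.50° ✓; |KR| = 28.20 ✓; ∠(KR, RB) = 90.00° ✓; |RB| = 23.10 ✗.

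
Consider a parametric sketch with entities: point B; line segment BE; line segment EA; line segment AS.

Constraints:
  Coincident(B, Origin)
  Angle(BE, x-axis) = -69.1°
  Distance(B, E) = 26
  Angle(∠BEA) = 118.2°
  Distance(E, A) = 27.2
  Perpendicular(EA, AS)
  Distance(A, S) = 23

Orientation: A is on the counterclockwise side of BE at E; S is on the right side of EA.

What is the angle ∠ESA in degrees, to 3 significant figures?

49.8°

B is at the origin; BE runs at -69.1° with length 26.0, so E = 26.0·(cos -69.1°, sin -69.1°) = (9.28, -24.3). ∠BEA = 118.2°, so EA runs at -69.1° + (180° − 118.2°) = -7.30° from the x-axis; with |EA| = 27.2, A = E + 27.2·(cos -7.30°, sin -7.30°) = (36.3, -27.7). EA is perpendicular to AS; with |AS| = 23.0 on the right of EA, S = A + 23.0·(-0.127, -0.992) = (33.3, -50.6). Then cos ∠ESA = SE·SA / (|SE||SA|), giving 49.8°.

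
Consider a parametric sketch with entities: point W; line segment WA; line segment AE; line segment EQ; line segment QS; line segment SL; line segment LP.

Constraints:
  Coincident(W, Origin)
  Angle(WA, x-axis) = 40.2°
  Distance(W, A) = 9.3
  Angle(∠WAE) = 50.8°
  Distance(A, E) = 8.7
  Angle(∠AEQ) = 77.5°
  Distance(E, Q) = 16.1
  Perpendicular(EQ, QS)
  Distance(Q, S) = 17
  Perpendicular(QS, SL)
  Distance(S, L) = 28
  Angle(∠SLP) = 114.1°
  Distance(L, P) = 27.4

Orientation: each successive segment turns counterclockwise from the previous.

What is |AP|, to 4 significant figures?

29.93

The perpendicularity gives SL at right angles to QS, so SL runs at 91.90°; with |SL| = 28.0, L = (15.15, 20.06). ∠SLP = 114.1° gives LP at 157.8° from the x-axis; with |LP| = 27.4, P = (-10.22, 30.41). Then |AP| = |P − A| = 29.93.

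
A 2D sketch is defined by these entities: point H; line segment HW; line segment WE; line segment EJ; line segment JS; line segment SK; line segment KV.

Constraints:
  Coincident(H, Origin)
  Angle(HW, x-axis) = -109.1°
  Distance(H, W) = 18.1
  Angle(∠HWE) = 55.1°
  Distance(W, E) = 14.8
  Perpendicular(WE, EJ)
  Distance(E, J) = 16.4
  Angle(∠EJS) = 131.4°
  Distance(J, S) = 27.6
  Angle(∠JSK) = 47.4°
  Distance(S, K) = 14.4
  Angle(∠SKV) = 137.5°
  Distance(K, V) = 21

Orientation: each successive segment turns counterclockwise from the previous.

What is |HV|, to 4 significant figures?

9.879

∠JSK = 47.4° gives SK at -73.00° from the x-axis; with |SK| = 14.4, K = (-16.83, 0.8613). ∠SKV = 137.5° gives KV at -30.50° from the x-axis; with |KV| = 21.0, V = (1.267, -9.797). Then |HV| = |V − H| = 9.879.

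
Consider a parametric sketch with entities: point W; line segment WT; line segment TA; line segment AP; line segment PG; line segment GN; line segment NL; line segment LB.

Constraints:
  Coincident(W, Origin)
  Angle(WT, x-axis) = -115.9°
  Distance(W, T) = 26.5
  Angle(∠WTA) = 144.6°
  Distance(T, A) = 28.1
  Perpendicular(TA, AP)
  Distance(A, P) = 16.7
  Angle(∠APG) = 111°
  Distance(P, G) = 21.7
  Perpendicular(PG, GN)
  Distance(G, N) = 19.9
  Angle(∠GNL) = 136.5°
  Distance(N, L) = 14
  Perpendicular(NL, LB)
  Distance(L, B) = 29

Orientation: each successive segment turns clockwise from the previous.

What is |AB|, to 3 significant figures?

6.26

W is at the origin; WT runs at -115.9° with length 26.5, so T = (-11.6, -23.8). ∠WTA = 144.6° gives TA at -151° from the x-axis; with |TA| = 28.1, A = (-36.2, -37.3). The perpendicularity gives AP at right angles to TA, so AP runs at 119°; with |AP| = 16.7, P = (-44.2, -22.7). ∠APG = 111.0° gives PG at 49.7° from the x-axis; with |PG| = 21.7, G = (-30.2, -6.13). PG ⟂ GN, so GN runs at -40.3°; with |GN| = 19.9, N = (-15.0, -19.0). ∠GNL = 136.5° gives NL at -83.8° from the x-axis; with |NL| = 14.0, L = (-13.5, -32.9). The perpendicularity gives LB at right angles to NL, so LB runs at -174°; with |LB| = 29.0, B = (-42.3, -36.1). Then |AB| = |B − A| = 6.26.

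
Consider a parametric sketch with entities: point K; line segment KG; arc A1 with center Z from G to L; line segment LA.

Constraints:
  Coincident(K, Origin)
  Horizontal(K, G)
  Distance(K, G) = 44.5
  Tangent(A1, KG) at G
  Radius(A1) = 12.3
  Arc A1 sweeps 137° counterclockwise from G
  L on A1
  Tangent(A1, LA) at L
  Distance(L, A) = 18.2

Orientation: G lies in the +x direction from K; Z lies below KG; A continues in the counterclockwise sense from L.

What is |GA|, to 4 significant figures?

34.07

K is at the origin; K and G share the same y with |KG| = 44.5 and G on the +x side, so G = (44.50, 0.000). A1 meets KG tangentially, so ZG is at right angles to KG, so Z = G + (0, -12.3) = (44.50, -12.30). On A1, G sits at bearing 90° from Z; a 137° counterclockwise sweep puts L at bearing 227°, so L = Z + 12.3·(cos 227°, sin 227°) = (36.11, -21.30). The tangent condition forces ZL to be normal to LA, so LA runs along (−sin 227°, cos 227°); with |LA| = 18.2, A = (49.42, -33.71). Then |GA| = |A − G| = 34.07.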